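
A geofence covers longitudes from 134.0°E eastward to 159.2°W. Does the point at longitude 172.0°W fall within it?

Yes

Band width going east from +134.0° to -159.2°: ((-159.2 − 134.0) mod 360) = 66.8°.
Offset of -172.0° east of the west edge: ((-172.0 − 134.0) mod 360) = 54.0°.
54.0° ≤ 66.8° ⇒ inside.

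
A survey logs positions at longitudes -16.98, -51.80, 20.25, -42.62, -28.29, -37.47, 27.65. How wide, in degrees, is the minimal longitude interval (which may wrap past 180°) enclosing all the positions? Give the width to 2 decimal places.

79.45°

Sort the longitudes: -51.80°, -42.62°, -37.47°, -28.29°, -16.98°, +20.25°, +27.65°.
Eastward gaps between consecutive values (wrapping around): 9.18°, 5.15°, 9.18°, 11.31°, 37.23°, 7.40°, 280.55°.
Largest gap = 280.55° ⇒ minimal covering band is its complement: 360° − 280.55° = 79.45°.
Band runs from -51.80° eastward to +27.65°.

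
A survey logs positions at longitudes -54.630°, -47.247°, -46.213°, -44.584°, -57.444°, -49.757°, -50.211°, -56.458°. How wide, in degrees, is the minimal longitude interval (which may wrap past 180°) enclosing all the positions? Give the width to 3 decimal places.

12.860°

Sort the longitudes: -57.444°, -56.458°, -54.630°, -50.211°, -49.757°, -47.247°, -46.213°, -44.584°.
Eastward gaps between consecutive values (wrapping around): 0.986°, 1.828°, 4.419°, 0.454°, 2.510°, 1.034°, 1.629°, 347.140°.
Largest gap = 347.140° ⇒ minimal covering band is its complement: 360° − 347.140° = 12.860°.
Band runs from -57.444° eastward to -44.584°.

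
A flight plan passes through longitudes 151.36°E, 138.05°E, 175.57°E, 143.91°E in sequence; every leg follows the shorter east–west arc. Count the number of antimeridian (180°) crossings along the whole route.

0

Leg 1: +151.36° → +138.05°, shortest Δλ = -13.31° (west) — does not cross 180°.
Leg 2: +138.05° → +175.57°, shortest Δλ = 37.52° (east) — does not cross 180°.
Leg 3: +175.57° → +143.91°, shortest Δλ = -31.66° (west) — does not cross 180°.
Total crossings: 0.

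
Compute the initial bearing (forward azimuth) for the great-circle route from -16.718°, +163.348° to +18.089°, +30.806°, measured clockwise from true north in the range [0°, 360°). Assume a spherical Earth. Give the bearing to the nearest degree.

279°

Δλ = 30.806 − 163.348 = -132.542°.
θ = atan2( sin Δλ · cos φ₂ , cos φ₁ · sin φ₂ − sin φ₁ · cos φ₂ · cos Δλ )
  = atan2(-0.70037, 0.11249) = -80.876° → normalised to [0°, 360°): 279.124°.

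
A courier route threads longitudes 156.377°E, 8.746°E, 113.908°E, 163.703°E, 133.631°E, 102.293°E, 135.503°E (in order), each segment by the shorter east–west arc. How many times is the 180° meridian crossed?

0

Leg 1: +156.377° → +8.746°, shortest Δλ = -147.631° (west) — does not cross 180°.
Leg 2: +8.746° → +113.908°, shortest Δλ = 105.162° (east) — does not cross 180°.
Leg 3: +113.908° → +163.703°, shortest Δλ = 49.795° (east) — does not cross 180°.
Leg 4: +163.703° → +133.631°, shortest Δλ = -30.072° (west) — does not cross 180°.
Leg 5: +133.631° → +102.293°, shortest Δλ = -31.338° (west) — does not cross 180°.
Leg 6: +102.293° → +135.503°, shortest Δλ = 33.21° (east) — does not cross 180°.
Total crossings: 0.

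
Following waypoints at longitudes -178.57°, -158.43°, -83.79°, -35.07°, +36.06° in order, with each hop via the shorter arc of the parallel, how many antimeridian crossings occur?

0

Leg 1: -178.57° → -158.43°, shortest Δλ = 20.14° (east) — does not cross 180°.
Leg 2: -158.43° → -83.79°, shortest Δλ = 74.64° (east) — does not cross 180°.
Leg 3: -83.79° → -35.07°, shortest Δλ = 48.72° (east) — does not cross 180°.
Leg 4: -35.07° → +36.06°, shortest Δλ = 71.13° (east) — does not cross 180°.
Total crossings: 0.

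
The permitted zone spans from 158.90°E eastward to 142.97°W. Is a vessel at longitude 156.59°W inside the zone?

Band width going east from +158.90° to -142.97°: ((-142.97 − 158.90) mod 360) = 58.13°.
Offset of -156.59° east of the west edge: ((-156.59 − 158.90) mod 360) = 44.51°.
44.51° ≤ 58.13° ⇒ inside.

Yes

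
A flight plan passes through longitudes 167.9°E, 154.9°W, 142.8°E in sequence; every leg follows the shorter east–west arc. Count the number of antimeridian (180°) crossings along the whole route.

2

Leg 1: +167.9° → -154.9°, shortest Δλ = 37.2° (east) — crosses 180°.
Leg 2: -154.9° → +142.8°, shortest Δλ = -62.3° (west) — crosses 180°.
Total crossings: 2.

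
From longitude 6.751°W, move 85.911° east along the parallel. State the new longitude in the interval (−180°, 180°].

Start at -6.751°; shift +85.911° → +79.160°.
+79.160° already lies in (−180°, 180°].

79.160°E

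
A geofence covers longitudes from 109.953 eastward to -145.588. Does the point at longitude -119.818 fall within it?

Band width going east from +109.953° to -145.588°: ((-145.588 − 109.953) mod 360) = 104.459°.
Offset of -119.818° east of the west edge: ((-119.818 − 109.953) mod 360) = 130.229°.
130.229° > 104.459° ⇒ outside.

No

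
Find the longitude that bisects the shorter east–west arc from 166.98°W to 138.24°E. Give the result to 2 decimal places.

165.63°E

Signed shortest Δλ from -166.98° to +138.24° is -54.78°.
Midpoint longitude = -166.98° + (-54.78°)/2 = -166.98° − 27.39° = -194.37°.
Normalise into (−180°, 180°]: +165.63°.
(The naïve average (-166.98 + +138.24)/2 = -14.37° is on the wrong side of the globe.)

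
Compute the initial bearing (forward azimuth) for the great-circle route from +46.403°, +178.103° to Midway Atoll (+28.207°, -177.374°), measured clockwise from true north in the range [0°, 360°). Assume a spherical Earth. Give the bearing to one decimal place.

Δλ = -177.374 − 178.103 = -355.477°; wrapped into (−180°, 180°]: 4.523°.
θ = atan2( sin Δλ · cos φ₂ , cos φ₁ · sin φ₂ − sin φ₁ · cos φ₂ · cos Δλ )
  = atan2(0.06949, -0.31028) = 167.376° → normalised to [0°, 360°): 167.376°.

167.4°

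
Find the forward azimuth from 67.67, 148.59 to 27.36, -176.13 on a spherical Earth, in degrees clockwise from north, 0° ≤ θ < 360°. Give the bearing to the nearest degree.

Δλ = -176.13 − 148.59 = -324.72°; wrapped into (−180°, 180°]: 35.28°.
θ = atan2( sin Δλ · cos φ₂ , cos φ₁ · sin φ₂ − sin φ₁ · cos φ₂ · cos Δλ )
  = atan2(0.51296, -0.49604) = 134.039° → normalised to [0°, 360°): 134.039°.

134°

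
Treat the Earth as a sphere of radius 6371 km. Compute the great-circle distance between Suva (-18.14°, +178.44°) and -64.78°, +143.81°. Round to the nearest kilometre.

5789 km

Δλ = 143.81 − 178.44 = -34.63°.
Δφ = -64.78 − -18.14 = -46.64°.
a = sin²(Δφ/2) + cos φ₁ · cos φ₂ · sin²(Δλ/2) = 0.192578.
c = 2·atan2(√a, √(1−a)) = 0.90861 rad → d = 6371·c ≈ 5788.74 km.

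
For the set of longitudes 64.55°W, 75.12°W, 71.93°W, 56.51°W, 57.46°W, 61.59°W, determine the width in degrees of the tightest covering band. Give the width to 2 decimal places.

18.61°

Sort the longitudes: -75.12°, -71.93°, -64.55°, -61.59°, -57.46°, -56.51°.
Eastward gaps between consecutive values (wrapping around): 3.19°, 7.38°, 2.96°, 4.13°, 0.95°, 341.39°.
Largest gap = 341.39° ⇒ minimal covering band is its complement: 360° − 341.39° = 18.61°.
Band runs from -75.12° eastward to -56.51°.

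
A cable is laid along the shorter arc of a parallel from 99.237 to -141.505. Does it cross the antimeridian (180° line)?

Naïve |-141.505 − 99.237| = 240.742° > 180°, so the shorter arc goes the other way round — across 180°.
Signed shortest Δλ = ((-141.505 − 99.237 + 180) mod 360) − 180 = 119.258°.
Going east by 119.258° from +99.237° passes through 180° before reaching -141.505°.

Yes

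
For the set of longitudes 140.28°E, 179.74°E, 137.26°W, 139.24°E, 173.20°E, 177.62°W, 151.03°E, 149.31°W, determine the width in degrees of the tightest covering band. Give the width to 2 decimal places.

Sort the longitudes: -177.62°, -149.31°, -137.26°, +139.24°, +140.28°, +151.03°, +173.20°, +179.74°.
Eastward gaps between consecutive values (wrapping around): 28.31°, 12.05°, 276.50°, 1.04°, 10.75°, 22.17°, 6.54°, 2.64°.
Largest gap = 276.50° ⇒ minimal covering band is its complement: 360° − 276.50° = 83.50°.
Band runs from +139.24° eastward to -137.26°, crossing the antimeridian.

83.50°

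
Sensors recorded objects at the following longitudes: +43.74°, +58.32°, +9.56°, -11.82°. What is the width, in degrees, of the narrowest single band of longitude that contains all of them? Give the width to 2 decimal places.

Sort the longitudes: -11.82°, +9.56°, +43.74°, +58.32°.
Eastward gaps between consecutive values (wrapping around): 21.38°, 34.18°, 14.58°, 289.86°.
Largest gap = 289.86° ⇒ minimal covering band is its complement: 360° − 289.86° = 70.14°.
Band runs from -11.82° eastward to +58.32°.

70.14°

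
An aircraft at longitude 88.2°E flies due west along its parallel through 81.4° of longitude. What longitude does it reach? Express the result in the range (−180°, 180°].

Start at +88.2°; shift −81.4° → +6.8°.
+6.8° already lies in (−180°, 180°].

6.8°E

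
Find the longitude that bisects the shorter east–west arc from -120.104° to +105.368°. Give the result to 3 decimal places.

Signed shortest Δλ from -120.104° to +105.368° is -134.528°.
Midpoint longitude = -120.104° + (-134.528°)/2 = -120.104° − 67.264° = -187.368°.
Normalise into (−180°, 180°]: +172.632°.
(The naïve average (-120.104 + +105.368)/2 = -7.368° is on the wrong side of the globe.)

+172.632°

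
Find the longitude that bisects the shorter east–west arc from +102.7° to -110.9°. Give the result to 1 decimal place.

Signed shortest Δλ from +102.7° to -110.9° is +146.4°.
Midpoint longitude = +102.7° + (+146.4°)/2 = +102.7° + 73.2° = +175.9°.
(The naïve average (+102.7 + -110.9)/2 = -4.1° is on the wrong side of the globe.)

+175.9°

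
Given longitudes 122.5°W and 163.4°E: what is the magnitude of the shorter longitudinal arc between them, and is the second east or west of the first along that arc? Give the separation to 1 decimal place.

74.1° west

Raw difference: 163.4 − -122.5 = 285.9°.
Normalise into (−180°, 180°]: 285.9° − 360° = -74.1°.
Negative ⇒ the second point lies to the west; separation 74.1°.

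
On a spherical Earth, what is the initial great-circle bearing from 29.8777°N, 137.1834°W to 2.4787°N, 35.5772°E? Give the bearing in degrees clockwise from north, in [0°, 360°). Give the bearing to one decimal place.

13.3°

Δλ = 35.5772 − -137.1834 = 172.7606°.
θ = atan2( sin Δλ · cos φ₂ , cos φ₁ · sin φ₂ − sin φ₁ · cos φ₂ · cos Δλ )
  = atan2(0.12590, 0.53122) = 13.333° → normalised to [0°, 360°): 13.333°.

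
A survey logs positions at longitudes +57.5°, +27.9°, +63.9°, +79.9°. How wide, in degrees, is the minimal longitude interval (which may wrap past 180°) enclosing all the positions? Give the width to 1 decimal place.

Sort the longitudes: +27.9°, +57.5°, +63.9°, +79.9°.
Eastward gaps between consecutive values (wrapping around): 29.6°, 6.4°, 16.0°, 308.0°.
Largest gap = 308.0° ⇒ minimal covering band is its complement: 360° − 308.0° = 52.0°.
Band runs from +27.9° eastward to +79.9°.

52.0°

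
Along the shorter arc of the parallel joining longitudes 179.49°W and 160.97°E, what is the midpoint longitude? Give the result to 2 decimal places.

170.74°E

Signed shortest Δλ from -179.49° to +160.97° is -19.54°.
Midpoint longitude = -179.49° + (-19.54°)/2 = -179.49° − 9.77° = -189.26°.
Normalise into (−180°, 180°]: +170.74°.
(The naïve average (-179.49 + +160.97)/2 = -9.26° is on the wrong side of the globe.)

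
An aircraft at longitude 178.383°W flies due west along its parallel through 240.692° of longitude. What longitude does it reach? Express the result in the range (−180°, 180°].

Start at -178.383°; shift −240.692° → -419.075°.
-419.075° lies outside (−180°, 180°]; add 360° → -59.075°.

59.075°W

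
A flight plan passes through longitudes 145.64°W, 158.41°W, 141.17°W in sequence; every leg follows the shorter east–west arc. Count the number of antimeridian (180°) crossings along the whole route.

Leg 1: -145.64° → -158.41°, shortest Δλ = -12.77° (west) — does not cross 180°.
Leg 2: -158.41° → -141.17°, shortest Δλ = 17.24° (east) — does not cross 180°.
Total crossings: 0.

0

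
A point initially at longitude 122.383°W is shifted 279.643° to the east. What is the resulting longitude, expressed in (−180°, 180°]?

Start at -122.383°; shift +279.643° → +157.260°.
+157.260° already lies in (−180°, 180°].

157.260°E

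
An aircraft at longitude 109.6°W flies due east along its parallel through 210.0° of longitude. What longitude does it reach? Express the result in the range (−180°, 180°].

Start at -109.6°; shift +210.0° → +100.4°.
+100.4° already lies in (−180°, 180°].

100.4°E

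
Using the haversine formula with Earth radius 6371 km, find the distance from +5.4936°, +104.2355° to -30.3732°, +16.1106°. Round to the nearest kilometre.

10137 km

Δλ = 16.1106 − 104.2355 = -88.1249°.
Δφ = -30.3732 − 5.4936 = -35.8668°.
a = sin²(Δφ/2) + cos φ₁ · cos φ₂ · sin²(Δλ/2) = 0.510153.
c = 2·atan2(√a, √(1−a)) = 1.59110 rad → d = 6371·c ≈ 10136.92 km.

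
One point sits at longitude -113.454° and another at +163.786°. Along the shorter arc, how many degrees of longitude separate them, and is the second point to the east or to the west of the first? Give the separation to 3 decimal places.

Raw difference: 163.786 − -113.454 = 277.24°.
Normalise into (−180°, 180°]: 277.24° − 360° = -82.76°.
Negative ⇒ the second point lies to the west; separation 82.760°.

82.760° west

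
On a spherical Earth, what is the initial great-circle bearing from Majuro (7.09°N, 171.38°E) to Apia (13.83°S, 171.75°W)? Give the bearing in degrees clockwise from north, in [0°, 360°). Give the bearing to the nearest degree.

Δλ = -171.75 − 171.38 = -343.13°; wrapped into (−180°, 180°]: 16.87°.
θ = atan2( sin Δλ · cos φ₂ , cos φ₁ · sin φ₂ − sin φ₁ · cos φ₂ · cos Δλ )
  = atan2(0.28179, -0.35191) = 141.314° → normalised to [0°, 360°): 141.314°.

141°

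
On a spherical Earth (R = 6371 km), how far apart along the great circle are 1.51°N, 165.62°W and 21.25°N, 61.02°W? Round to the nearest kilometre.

11455 km

Δλ = -61.02 − -165.62 = 104.60°.
Δφ = 21.25 − 1.51 = 19.74°.
a = sin²(Δφ/2) + cos φ₁ · cos φ₂ · sin²(Δλ/2) = 0.612649.
c = 2·atan2(√a, √(1−a)) = 1.79805 rad → d = 6371·c ≈ 11455.35 km.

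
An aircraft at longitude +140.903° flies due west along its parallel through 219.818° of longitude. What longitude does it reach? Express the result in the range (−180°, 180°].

Start at +140.903°; shift −219.818° → -78.915°.
-78.915° already lies in (−180°, 180°].

-78.915°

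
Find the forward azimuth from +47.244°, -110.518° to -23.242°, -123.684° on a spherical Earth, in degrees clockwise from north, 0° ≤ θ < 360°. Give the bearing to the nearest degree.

193°

Δλ = -123.684 − -110.518 = -13.166°.
θ = atan2( sin Δλ · cos φ₂ , cos φ₁ · sin φ₂ − sin φ₁ · cos φ₂ · cos Δλ )
  = atan2(-0.20929, -0.92483) = -167.249° → normalised to [0°, 360°): 192.751°.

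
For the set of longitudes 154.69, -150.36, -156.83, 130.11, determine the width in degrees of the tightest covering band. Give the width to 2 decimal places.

79.53°

Sort the longitudes: -156.83°, -150.36°, +130.11°, +154.69°.
Eastward gaps between consecutive values (wrapping around): 6.47°, 280.47°, 24.58°, 48.48°.
Largest gap = 280.47° ⇒ minimal covering band is its complement: 360° − 280.47° = 79.53°.
Band runs from +130.11° eastward to -150.36°, crossing the antimeridian.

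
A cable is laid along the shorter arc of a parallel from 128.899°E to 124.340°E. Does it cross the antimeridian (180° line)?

No

Signed shortest Δλ = ((124.340 − 128.899 + 180) mod 360) − 180 = -4.559°.
Going west by 4.559° from +128.899° reaches +124.340° without touching 180°.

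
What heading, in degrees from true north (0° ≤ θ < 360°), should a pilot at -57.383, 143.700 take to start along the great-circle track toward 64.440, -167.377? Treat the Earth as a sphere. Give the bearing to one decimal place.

24.2°

Δλ = -167.377 − 143.700 = -311.077°; wrapped into (−180°, 180°]: 48.923°.
θ = atan2( sin Δλ · cos φ₂ , cos φ₁ · sin φ₂ − sin φ₁ · cos φ₂ · cos Δλ )
  = atan2(0.32524, 0.72506) = 24.160° → normalised to [0°, 360°): 24.160°.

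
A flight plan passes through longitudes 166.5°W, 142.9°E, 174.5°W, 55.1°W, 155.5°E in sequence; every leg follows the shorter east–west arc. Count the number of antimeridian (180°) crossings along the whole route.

Leg 1: -166.5° → +142.9°, shortest Δλ = -50.6° (west) — crosses 180°.
Leg 2: +142.9° → -174.5°, shortest Δλ = 42.6° (east) — crosses 180°.
Leg 3: -174.5° → -55.1°, shortest Δλ = 119.4° (east) — does not cross 180°.
Leg 4: -55.1° → +155.5°, shortest Δλ = -149.4° (west) — crosses 180°.
Total crossings: 3.

3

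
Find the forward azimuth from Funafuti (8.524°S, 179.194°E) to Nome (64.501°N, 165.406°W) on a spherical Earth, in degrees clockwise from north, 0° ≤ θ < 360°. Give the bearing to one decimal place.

Δλ = -165.406 − 179.194 = -344.600°; wrapped into (−180°, 180°]: 15.400°.
θ = atan2( sin Δλ · cos φ₂ , cos φ₁ · sin φ₂ − sin φ₁ · cos φ₂ · cos Δλ )
  = atan2(0.11432, 0.95414) = 6.832° → normalised to [0°, 360°): 6.832°.

6.8°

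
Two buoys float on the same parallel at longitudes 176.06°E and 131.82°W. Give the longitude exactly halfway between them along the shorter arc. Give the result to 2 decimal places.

Signed shortest Δλ from +176.06° to -131.82° is +52.12°.
Midpoint longitude = +176.06° + (+52.12°)/2 = +176.06° + 26.06° = +202.12°.
Normalise into (−180°, 180°]: -157.88°.
(The naïve average (+176.06 + -131.82)/2 = 22.12° is on the wrong side of the globe.)

157.88°W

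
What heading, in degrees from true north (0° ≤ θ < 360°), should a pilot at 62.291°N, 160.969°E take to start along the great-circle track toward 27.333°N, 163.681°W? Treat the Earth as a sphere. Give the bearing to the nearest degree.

130°

Δλ = -163.681 − 160.969 = -324.650°; wrapped into (−180°, 180°]: 35.350°.
θ = atan2( sin Δλ · cos φ₂ , cos φ₁ · sin φ₂ − sin φ₁ · cos φ₂ · cos Δλ )
  = atan2(0.51397, -0.42798) = 129.783° → normalised to [0°, 360°): 129.783°.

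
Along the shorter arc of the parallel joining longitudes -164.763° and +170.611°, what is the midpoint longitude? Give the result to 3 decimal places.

Signed shortest Δλ from -164.763° to +170.611° is -24.626°.
Midpoint longitude = -164.763° + (-24.626°)/2 = -164.763° − 12.313° = -177.076°.
(The naïve average (-164.763 + +170.611)/2 = 2.924° is on the wrong side of the globe.)

-177.076°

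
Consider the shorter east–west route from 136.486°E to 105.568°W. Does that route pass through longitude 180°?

Yes

Naïve |-105.568 − 136.486| = 242.054° > 180°, so the shorter arc goes the other way round — across 180°.
Signed shortest Δλ = ((-105.568 − 136.486 + 180) mod 360) − 180 = 117.946°.
Going east by 117.946° from +136.486° passes through 180° before reaching -105.568°.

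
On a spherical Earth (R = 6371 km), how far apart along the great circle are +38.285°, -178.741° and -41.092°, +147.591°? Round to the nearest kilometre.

9465 km

Δλ = 147.591 − -178.741 = 326.332°; wrapped into (−180°, 180°]: -33.668°.
Δφ = -41.092 − 38.285 = -79.377°.
a = sin²(Δφ/2) + cos φ₁ · cos φ₂ · sin²(Δλ/2) = 0.457441.
c = 2·atan2(√a, √(1−a)) = 1.48558 rad → d = 6371·c ≈ 9464.60 km.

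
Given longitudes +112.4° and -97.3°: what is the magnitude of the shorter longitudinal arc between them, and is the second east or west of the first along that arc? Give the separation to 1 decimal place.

Raw difference: -97.3 − 112.4 = -209.7°.
Normalise into (−180°, 180°]: -209.7° + 360° = 150.3°.
Positive ⇒ the second point lies to the east; separation 150.3°.

150.3° east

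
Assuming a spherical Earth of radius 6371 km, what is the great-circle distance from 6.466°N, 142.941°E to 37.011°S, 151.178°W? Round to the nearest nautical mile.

Δλ = -151.178 − 142.941 = -294.119°; wrapped into (−180°, 180°]: 65.881°.
Δφ = -37.011 − 6.466 = -43.477°.
a = sin²(Δφ/2) + cos φ₁ · cos φ₂ · sin²(Δλ/2) = 0.371782.
c = 2·atan2(√a, √(1−a)) = 1.31146 rad → d = 6371·c ≈ 8355.33 km ≈ 4511.52 nmi.

4512 nmi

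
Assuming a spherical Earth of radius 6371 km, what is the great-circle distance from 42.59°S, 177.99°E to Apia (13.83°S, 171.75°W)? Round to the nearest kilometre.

3346 km

Δλ = -171.75 − 177.99 = -349.74°; wrapped into (−180°, 180°]: 10.26°.
Δφ = -13.83 − -42.59 = 28.76°.
a = sin²(Δφ/2) + cos φ₁ · cos φ₂ · sin²(Δλ/2) = 0.067394.
c = 2·atan2(√a, √(1−a)) = 0.52522 rad → d = 6371·c ≈ 3346.20 km.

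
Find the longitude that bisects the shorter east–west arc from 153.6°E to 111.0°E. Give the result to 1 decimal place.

Signed shortest Δλ from +153.6° to +111.0° is -42.6°.
Midpoint longitude = +153.6° + (-42.6°)/2 = +153.6° − 21.3° = +132.3°.

132.3°E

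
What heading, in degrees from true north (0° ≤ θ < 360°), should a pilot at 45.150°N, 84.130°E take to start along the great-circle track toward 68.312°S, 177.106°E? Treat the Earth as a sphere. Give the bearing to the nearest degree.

150°

Δλ = 177.106 − 84.130 = 92.976°.
θ = atan2( sin Δλ · cos φ₂ , cos φ₁ · sin φ₂ − sin φ₁ · cos φ₂ · cos Δλ )
  = atan2(0.36905, -0.64173) = 150.097° → normalised to [0°, 360°): 150.097°.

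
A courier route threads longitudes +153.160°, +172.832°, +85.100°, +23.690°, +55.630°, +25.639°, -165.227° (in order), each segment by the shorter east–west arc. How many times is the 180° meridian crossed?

1

Leg 1: +153.160° → +172.832°, shortest Δλ = 19.672° (east) — does not cross 180°.
Leg 2: +172.832° → +85.100°, shortest Δλ = -87.732° (west) — does not cross 180°.
Leg 3: +85.100° → +23.690°, shortest Δλ = -61.41° (west) — does not cross 180°.
Leg 4: +23.690° → +55.630°, shortest Δλ = 31.94° (east) — does not cross 180°.
Leg 5: +55.630° → +25.639°, shortest Δλ = -29.991° (west) — does not cross 180°.
Leg 6: +25.639° → -165.227°, shortest Δλ = 169.134° (east) — crosses 180°.
Total crossings: 1.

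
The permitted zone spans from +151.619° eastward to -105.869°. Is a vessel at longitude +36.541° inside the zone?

Band width going east from +151.619° to -105.869°: ((-105.869 − 151.619) mod 360) = 102.512°.
Offset of +36.541° east of the west edge: ((36.541 − 151.619) mod 360) = 244.922°.
244.922° > 102.512° ⇒ outside.

No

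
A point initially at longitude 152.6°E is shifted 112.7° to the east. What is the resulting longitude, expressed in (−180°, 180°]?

94.7°W

Start at +152.6°; shift +112.7° → +265.3°.
+265.3° lies outside (−180°, 180°]; subtract 360° → -94.7°.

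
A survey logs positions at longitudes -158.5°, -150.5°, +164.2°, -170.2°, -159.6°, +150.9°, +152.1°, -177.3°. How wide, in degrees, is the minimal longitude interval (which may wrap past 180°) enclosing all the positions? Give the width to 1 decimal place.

Sort the longitudes: -177.3°, -170.2°, -159.6°, -158.5°, -150.5°, +150.9°, +152.1°, +164.2°.
Eastward gaps between consecutive values (wrapping around): 7.1°, 10.6°, 1.1°, 8.0°, 301.4°, 1.2°, 12.1°, 18.5°.
Largest gap = 301.4° ⇒ minimal covering band is its complement: 360° − 301.4° = 58.6°.
Band runs from +150.9° eastward to -150.5°, crossing the antimeridian.

58.6°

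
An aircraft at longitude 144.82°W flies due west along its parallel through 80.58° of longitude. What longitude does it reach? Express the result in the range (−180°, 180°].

134.60°E

Start at -144.82°; shift −80.58° → -225.40°.
-225.40° lies outside (−180°, 180°]; add 360° → +134.60°.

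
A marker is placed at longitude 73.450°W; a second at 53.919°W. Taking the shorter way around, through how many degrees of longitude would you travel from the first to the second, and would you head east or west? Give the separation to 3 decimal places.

Raw difference: -53.919 − -73.450 = 19.531°.
Normalise into (−180°, 180°]: 19.531° stays 19.531°.
Positive ⇒ the second point lies to the east; separation 19.531°.

19.531° east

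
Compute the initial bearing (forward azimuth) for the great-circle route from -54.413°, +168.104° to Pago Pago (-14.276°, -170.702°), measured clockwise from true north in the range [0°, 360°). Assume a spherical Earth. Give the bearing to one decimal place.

30.6°

Δλ = -170.702 − 168.104 = -338.806°; wrapped into (−180°, 180°]: 21.194°.
θ = atan2( sin Δλ · cos φ₂ , cos φ₁ · sin φ₂ − sin φ₁ · cos φ₂ · cos Δλ )
  = atan2(0.35036, 0.59131) = 30.648° → normalised to [0°, 360°): 30.648°.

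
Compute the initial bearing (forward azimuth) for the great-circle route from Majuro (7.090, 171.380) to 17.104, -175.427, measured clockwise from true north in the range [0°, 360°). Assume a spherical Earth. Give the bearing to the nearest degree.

51°

Δλ = -175.427 − 171.380 = -346.807°; wrapped into (−180°, 180°]: 13.193°.
θ = atan2( sin Δλ · cos φ₂ , cos φ₁ · sin φ₂ − sin φ₁ · cos φ₂ · cos Δλ )
  = atan2(0.21814, 0.17700) = 50.943° → normalised to [0°, 360°): 50.943°.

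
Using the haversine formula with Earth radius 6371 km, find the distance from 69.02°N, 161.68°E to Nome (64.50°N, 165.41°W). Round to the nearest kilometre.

Δλ = -165.41 − 161.68 = -327.09°; wrapped into (−180°, 180°]: 32.91°.
Δφ = 64.50 − 69.02 = -4.52°.
a = sin²(Δφ/2) + cos φ₁ · cos φ₂ · sin²(Δλ/2) = 0.013923.
c = 2·atan2(√a, √(1−a)) = 0.23654 rad → d = 6371·c ≈ 1507.01 km.

1507 km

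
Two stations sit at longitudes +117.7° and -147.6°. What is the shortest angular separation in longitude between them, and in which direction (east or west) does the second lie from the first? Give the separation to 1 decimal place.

Raw difference: -147.6 − 117.7 = -265.3°.
Normalise into (−180°, 180°]: -265.3° + 360° = 94.7°.
Positive ⇒ the second point lies to the east; separation 94.7°.

94.7° east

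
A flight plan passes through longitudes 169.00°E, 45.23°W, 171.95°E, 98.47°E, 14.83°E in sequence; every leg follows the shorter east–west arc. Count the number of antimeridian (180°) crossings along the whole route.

Leg 1: +169.00° → -45.23°, shortest Δλ = 145.77° (east) — crosses 180°.
Leg 2: -45.23° → +171.95°, shortest Δλ = -142.82° (west) — crosses 180°.
Leg 3: +171.95° → +98.47°, shortest Δλ = -73.48° (west) — does not cross 180°.
Leg 4: +98.47° → +14.83°, shortest Δλ = -83.64° (west) — does not cross 180°.
Total crossings: 2.

2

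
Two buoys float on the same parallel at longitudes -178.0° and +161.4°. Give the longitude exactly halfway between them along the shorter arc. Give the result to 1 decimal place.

Signed shortest Δλ from -178.0° to +161.4° is -20.6°.
Midpoint longitude = -178.0° + (-20.6°)/2 = -178.0° − 10.3° = -188.3°.
Normalise into (−180°, 180°]: +171.7°.
(The naïve average (-178.0 + +161.4)/2 = -8.3° is on the wrong side of the globe.)

+171.7°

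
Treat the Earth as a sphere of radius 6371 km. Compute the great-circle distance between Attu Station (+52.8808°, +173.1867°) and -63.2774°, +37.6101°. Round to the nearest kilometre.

Δλ = 37.6101 − 173.1867 = -135.5766°.
Δφ = -63.2774 − 52.8808 = -116.1582°.
a = sin²(Δφ/2) + cos φ₁ · cos φ₂ · sin²(Δλ/2) = 0.953011.
c = 2·atan2(√a, √(1−a)) = 2.70459 rad → d = 6371·c ≈ 17230.91 km.

17231 km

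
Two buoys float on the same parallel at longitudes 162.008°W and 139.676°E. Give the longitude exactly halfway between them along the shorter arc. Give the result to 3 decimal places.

168.834°E

Signed shortest Δλ from -162.008° to +139.676° is -58.316°.
Midpoint longitude = -162.008° + (-58.316°)/2 = -162.008° − 29.158° = -191.166°.
Normalise into (−180°, 180°]: +168.834°.
(The naïve average (-162.008 + +139.676)/2 = -11.166° is on the wrong side of the globe.)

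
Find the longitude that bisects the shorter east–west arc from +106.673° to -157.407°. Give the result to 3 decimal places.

Signed shortest Δλ from +106.673° to -157.407° is +95.920°.
Midpoint longitude = +106.673° + (+95.920°)/2 = +106.673° + 47.960° = +154.633°.
(The naïve average (+106.673 + -157.407)/2 = -25.367° is on the wrong side of the globe.)

+154.633°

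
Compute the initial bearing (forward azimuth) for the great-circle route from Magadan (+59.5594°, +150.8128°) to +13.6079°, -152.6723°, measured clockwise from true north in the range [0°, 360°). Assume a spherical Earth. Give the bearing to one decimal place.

112.9°

Δλ = -152.6723 − 150.8128 = -303.4851°; wrapped into (−180°, 180°]: 56.5149°.
θ = atan2( sin Δλ · cos φ₂ , cos φ₁ · sin φ₂ − sin φ₁ · cos φ₂ · cos Δλ )
  = atan2(0.81062, -0.34311) = 112.942° → normalised to [0°, 360°): 112.942°.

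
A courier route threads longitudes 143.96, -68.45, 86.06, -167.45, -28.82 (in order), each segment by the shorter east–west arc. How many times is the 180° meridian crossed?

Leg 1: +143.96° → -68.45°, shortest Δλ = 147.59° (east) — crosses 180°.
Leg 2: -68.45° → +86.06°, shortest Δλ = 154.51° (east) — does not cross 180°.
Leg 3: +86.06° → -167.45°, shortest Δλ = 106.49° (east) — crosses 180°.
Leg 4: -167.45° → -28.82°, shortest Δλ = 138.63° (east) — does not cross 180°.
Total crossings: 2.

2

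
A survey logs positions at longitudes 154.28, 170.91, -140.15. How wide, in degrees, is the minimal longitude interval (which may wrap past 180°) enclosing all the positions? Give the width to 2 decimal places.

65.57°

Sort the longitudes: -140.15°, +154.28°, +170.91°.
Eastward gaps between consecutive values (wrapping around): 294.43°, 16.63°, 48.94°.
Largest gap = 294.43° ⇒ minimal covering band is its complement: 360° − 294.43° = 65.57°.
Band runs from +154.28° eastward to -140.15°, crossing the antimeridian.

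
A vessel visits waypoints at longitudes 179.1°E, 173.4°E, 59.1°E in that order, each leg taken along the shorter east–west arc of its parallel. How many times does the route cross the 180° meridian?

0

Leg 1: +179.1° → +173.4°, shortest Δλ = -5.7° (west) — does not cross 180°.
Leg 2: +173.4° → +59.1°, shortest Δλ = -114.3° (west) — does not cross 180°.
Total crossings: 0.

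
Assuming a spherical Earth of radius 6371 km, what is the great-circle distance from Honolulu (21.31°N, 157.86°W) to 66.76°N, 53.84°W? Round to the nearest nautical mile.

4553 nmi

Δλ = -53.84 − -157.86 = 104.02°.
Δφ = 66.76 − 21.31 = 45.45°.
a = sin²(Δφ/2) + cos φ₁ · cos φ₂ · sin²(Δλ/2) = 0.377565.
c = 2·atan2(√a, √(1−a)) = 1.32341 rad → d = 6371·c ≈ 8431.45 km ≈ 4552.62 nmi.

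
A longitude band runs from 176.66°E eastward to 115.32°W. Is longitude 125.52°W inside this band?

Band width going east from +176.66° to -115.32°: ((-115.32 − 176.66) mod 360) = 68.02°.
Offset of -125.52° east of the west edge: ((-125.52 − 176.66) mod 360) = 57.82°.
57.82° ≤ 68.02° ⇒ inside.

Yes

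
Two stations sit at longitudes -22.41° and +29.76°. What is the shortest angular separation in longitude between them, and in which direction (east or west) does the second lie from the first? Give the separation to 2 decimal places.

Raw difference: 29.76 − -22.41 = 52.17°.
Normalise into (−180°, 180°]: 52.17° stays 52.17°.
Positive ⇒ the second point lies to the east; separation 52.17°.

52.17° east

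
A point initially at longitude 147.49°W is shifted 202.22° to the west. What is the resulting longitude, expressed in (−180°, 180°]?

Start at -147.49°; shift −202.22° → -349.71°.
-349.71° lies outside (−180°, 180°]; add 360° → +10.29°.

10.29°E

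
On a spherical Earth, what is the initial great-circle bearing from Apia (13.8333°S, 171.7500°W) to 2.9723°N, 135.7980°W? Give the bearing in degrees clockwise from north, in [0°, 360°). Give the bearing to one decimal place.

Δλ = -135.7980 − -171.7500 = 35.9520°.
θ = atan2( sin Δλ · cos φ₂ , cos φ₁ · sin φ₂ − sin φ₁ · cos φ₂ · cos Δλ )
  = atan2(0.58632, 0.24364) = 67.435° → normalised to [0°, 360°): 67.435°.

67.4°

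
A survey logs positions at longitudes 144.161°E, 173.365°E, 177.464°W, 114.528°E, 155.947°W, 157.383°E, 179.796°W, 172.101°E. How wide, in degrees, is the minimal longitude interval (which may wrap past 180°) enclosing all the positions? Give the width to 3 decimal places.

89.525°

Sort the longitudes: -179.796°, -177.464°, -155.947°, +114.528°, +144.161°, +157.383°, +172.101°, +173.365°.
Eastward gaps between consecutive values (wrapping around): 2.332°, 21.517°, 270.475°, 29.633°, 13.222°, 14.718°, 1.264°, 6.839°.
Largest gap = 270.475° ⇒ minimal covering band is its complement: 360° − 270.475° = 89.525°.
Band runs from +114.528° eastward to -155.947°, crossing the antimeridian.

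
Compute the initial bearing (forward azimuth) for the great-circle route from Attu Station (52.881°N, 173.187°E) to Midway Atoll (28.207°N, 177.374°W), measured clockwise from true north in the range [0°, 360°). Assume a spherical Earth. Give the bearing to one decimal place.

Δλ = -177.374 − 173.187 = -350.561°; wrapped into (−180°, 180°]: 9.439°.
θ = atan2( sin Δλ · cos φ₂ , cos φ₁ · sin φ₂ − sin φ₁ · cos φ₂ · cos Δλ )
  = atan2(0.14452, -0.40794) = 160.492° → normalised to [0°, 360°): 160.492°.

160.5°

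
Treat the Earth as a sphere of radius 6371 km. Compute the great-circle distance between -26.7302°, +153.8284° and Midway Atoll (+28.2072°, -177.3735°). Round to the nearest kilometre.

6839 km

Δλ = -177.3735 − 153.8284 = -331.2019°; wrapped into (−180°, 180°]: 28.7981°.
Δφ = 28.2072 − -26.7302 = 54.9374°.
a = sin²(Δφ/2) + cos φ₁ · cos φ₂ · sin²(Δλ/2) = 0.261436.
c = 2·atan2(√a, √(1−a)) = 1.07341 rad → d = 6371·c ≈ 6838.71 km.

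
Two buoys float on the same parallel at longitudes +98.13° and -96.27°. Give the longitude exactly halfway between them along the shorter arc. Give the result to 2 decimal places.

Signed shortest Δλ from +98.13° to -96.27° is +165.60°.
Midpoint longitude = +98.13° + (+165.60°)/2 = +98.13° + 82.80° = +180.93°.
Normalise into (−180°, 180°]: -179.07°.
(The naïve average (+98.13 + -96.27)/2 = 0.93° is on the wrong side of the globe.)

-179.07°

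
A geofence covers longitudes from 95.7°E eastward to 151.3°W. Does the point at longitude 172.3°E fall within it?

Yes

Band width going east from +95.7° to -151.3°: ((-151.3 − 95.7) mod 360) = 113.0°.
Offset of +172.3° east of the west edge: ((172.3 − 95.7) mod 360) = 76.6°.
76.6° ≤ 113.0° ⇒ inside.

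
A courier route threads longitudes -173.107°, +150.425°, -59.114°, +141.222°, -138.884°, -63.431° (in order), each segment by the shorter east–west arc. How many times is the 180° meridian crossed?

Leg 1: -173.107° → +150.425°, shortest Δλ = -36.468° (west) — crosses 180°.
Leg 2: +150.425° → -59.114°, shortest Δλ = 150.461° (east) — crosses 180°.
Leg 3: -59.114° → +141.222°, shortest Δλ = -159.664° (west) — crosses 180°.
Leg 4: +141.222° → -138.884°, shortest Δλ = 79.894° (east) — crosses 180°.
Leg 5: -138.884° → -63.431°, shortest Δλ = 75.453° (east) — does not cross 180°.
Total crossings: 4.

4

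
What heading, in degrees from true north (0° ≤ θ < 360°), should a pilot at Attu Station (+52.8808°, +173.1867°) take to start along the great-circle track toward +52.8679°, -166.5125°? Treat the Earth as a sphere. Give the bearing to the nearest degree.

82°

Δλ = -166.5125 − 173.1867 = -339.6992°; wrapped into (−180°, 180°]: 20.3008°.
θ = atan2( sin Δλ · cos φ₂ , cos φ₁ · sin φ₂ − sin φ₁ · cos φ₂ · cos Δλ )
  = atan2(0.20944, 0.02967) = 81.936° → normalised to [0°, 360°): 81.936°.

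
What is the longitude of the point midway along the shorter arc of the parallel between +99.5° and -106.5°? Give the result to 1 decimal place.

+176.5°

Signed shortest Δλ from +99.5° to -106.5° is +154.0°.
Midpoint longitude = +99.5° + (+154.0°)/2 = +99.5° + 77.0° = +176.5°.
(The naïve average (+99.5 + -106.5)/2 = -3.5° is on the wrong side of the globe.)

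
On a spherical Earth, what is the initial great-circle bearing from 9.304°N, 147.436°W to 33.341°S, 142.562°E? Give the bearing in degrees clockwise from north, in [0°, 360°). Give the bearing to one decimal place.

Δλ = 142.562 − -147.436 = 289.998°; wrapped into (−180°, 180°]: -70.002°.
θ = atan2( sin Δλ · cos φ₂ , cos φ₁ · sin φ₂ − sin φ₁ · cos φ₂ · cos Δλ )
  = atan2(-0.78504, -0.58858) = -126.860° → normalised to [0°, 360°): 233.140°.

233.1°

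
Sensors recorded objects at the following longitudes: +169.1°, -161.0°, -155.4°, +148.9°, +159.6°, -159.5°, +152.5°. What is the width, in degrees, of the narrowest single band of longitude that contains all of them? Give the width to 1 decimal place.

Sort the longitudes: -161.0°, -159.5°, -155.4°, +148.9°, +152.5°, +159.6°, +169.1°.
Eastward gaps between consecutive values (wrapping around): 1.5°, 4.1°, 304.3°, 3.6°, 7.1°, 9.5°, 29.9°.
Largest gap = 304.3° ⇒ minimal covering band is its complement: 360° − 304.3° = 55.7°.
Band runs from +148.9° eastward to -155.4°, crossing the antimeridian.

55.7°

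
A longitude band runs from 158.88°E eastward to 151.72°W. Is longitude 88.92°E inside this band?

Band width going east from +158.88° to -151.72°: ((-151.72 − 158.88) mod 360) = 49.40°.
Offset of +88.92° east of the west edge: ((88.92 − 158.88) mod 360) = 290.04°.
290.04° > 49.40° ⇒ outside.

No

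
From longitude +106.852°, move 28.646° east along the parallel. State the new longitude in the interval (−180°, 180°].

+135.498°

Start at +106.852°; shift +28.646° → +135.498°.
+135.498° already lies in (−180°, 180°].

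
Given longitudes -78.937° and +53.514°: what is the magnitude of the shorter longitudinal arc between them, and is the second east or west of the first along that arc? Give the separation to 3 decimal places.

132.451° east

Raw difference: 53.514 − -78.937 = 132.451°.
Normalise into (−180°, 180°]: 132.451° stays 132.451°.
Positive ⇒ the second point lies to the east; separation 132.451°.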